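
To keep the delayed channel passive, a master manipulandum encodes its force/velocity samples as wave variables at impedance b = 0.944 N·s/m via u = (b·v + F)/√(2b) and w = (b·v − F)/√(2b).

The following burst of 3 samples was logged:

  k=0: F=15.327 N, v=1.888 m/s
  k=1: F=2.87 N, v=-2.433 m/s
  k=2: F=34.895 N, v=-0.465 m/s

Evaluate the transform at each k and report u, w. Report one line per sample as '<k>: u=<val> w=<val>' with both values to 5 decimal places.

0: u=12.45175 w=-9.85756
1: u=0.41720 w=-3.76025
2: u=25.07635 w=-25.71528

k=0: b·v=0.944×1.888=1.78227; √(2b)=1.37405; u=(1.78227+15.327)/1.37405=12.45175, w=(1.78227−15.327)/1.37405=-9.85756
k=1: b·v=0.944×(-2.433)=-2.29675; √(2b)=1.37405; u=(-2.29675+2.87)/1.37405=0.41720, w=(-2.29675−2.87)/1.37405=-3.76025
k=2: b·v=0.944×(-0.465)=-0.43896; √(2b)=1.37405; u=(-0.43896+34.895)/1.37405=25.07635, w=(-0.43896−34.895)/1.37405=-25.71528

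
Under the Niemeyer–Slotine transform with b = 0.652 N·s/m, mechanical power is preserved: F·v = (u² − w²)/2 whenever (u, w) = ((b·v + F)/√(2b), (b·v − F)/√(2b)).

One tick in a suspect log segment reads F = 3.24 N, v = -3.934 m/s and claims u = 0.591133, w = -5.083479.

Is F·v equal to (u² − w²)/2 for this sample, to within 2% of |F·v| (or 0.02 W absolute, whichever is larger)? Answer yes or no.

F·v = 3.24×(-3.934) = -12.746160 W.
(u² − w²)/2 = (0.349438 − 25.841759)/2 = -12.746160 W.
|Δ| = 0.000000;  2% of max(1, |F·v|) = 0.254923.

yes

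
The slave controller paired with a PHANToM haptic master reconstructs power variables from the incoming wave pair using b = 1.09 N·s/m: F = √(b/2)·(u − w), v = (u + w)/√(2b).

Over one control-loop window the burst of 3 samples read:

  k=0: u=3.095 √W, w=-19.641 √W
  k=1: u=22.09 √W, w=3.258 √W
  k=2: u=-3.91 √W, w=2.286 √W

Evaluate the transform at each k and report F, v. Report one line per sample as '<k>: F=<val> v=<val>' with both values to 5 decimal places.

k=0: u−w=22.73600, u+w=-16.54600; √(b/2)=0.73824, √(2b)=1.47648; F=0.73824×22.736=16.78465, v=-16.54600/1.47648=-11.20637
k=1: u−w=18.83200, u+w=25.34800; √(b/2)=0.73824, √(2b)=1.47648; F=0.73824×18.832=13.90256, v=25.34800/1.47648=17.16783
k=2: u−w=-6.19600, u+w=-1.62400; √(b/2)=0.73824, √(2b)=1.47648; F=0.73824×(-6.196)=-4.57414, v=-1.62400/1.47648=-1.09991

0: F=16.78465 v=-11.20637
1: F=13.90256 v=17.16783
2: F=-4.57414 v=-1.09991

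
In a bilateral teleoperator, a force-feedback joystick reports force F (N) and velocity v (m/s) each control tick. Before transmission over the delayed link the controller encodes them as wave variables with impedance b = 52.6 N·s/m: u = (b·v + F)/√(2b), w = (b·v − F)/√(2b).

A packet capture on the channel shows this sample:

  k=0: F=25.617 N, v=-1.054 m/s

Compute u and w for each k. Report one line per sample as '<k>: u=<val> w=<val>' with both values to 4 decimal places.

k=0: b·v=52.6×(-1.054)=-55.4404; √(2b)=10.2567; u=(-55.4404+25.617)/10.2567=-2.9077, w=(-55.4404−25.617)/10.2567=-7.9029

0: u=-2.9077 w=-7.9029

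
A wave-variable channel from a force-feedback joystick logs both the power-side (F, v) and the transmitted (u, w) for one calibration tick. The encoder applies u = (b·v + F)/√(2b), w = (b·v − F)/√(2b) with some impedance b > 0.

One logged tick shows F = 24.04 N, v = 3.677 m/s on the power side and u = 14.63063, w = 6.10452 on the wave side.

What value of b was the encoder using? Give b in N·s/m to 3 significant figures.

u + w = 20.7352;  u + w = √(2b)·v, so √(2b) = 20.7352/3.677 = 5.6391.
b = (√(2b))²/2 = 31.8000/2 = 15.9000.
(Check via u − w = 2F/√(2b): u − w = 8.5261, 2F/√(2b) = 8.5261.)

b = 15.9 N·s/m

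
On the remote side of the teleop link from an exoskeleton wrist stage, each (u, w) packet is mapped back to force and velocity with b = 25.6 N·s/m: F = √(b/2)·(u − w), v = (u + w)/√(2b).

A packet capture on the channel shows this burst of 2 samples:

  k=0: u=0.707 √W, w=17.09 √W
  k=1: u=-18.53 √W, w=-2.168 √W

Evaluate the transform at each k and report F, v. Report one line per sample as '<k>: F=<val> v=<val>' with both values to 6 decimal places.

0: F=-58.613603 v=2.487206
1: F=-58.538471 v=-2.892633

k=0: u−w=-16.383000, u+w=17.797000; √(b/2)=3.577709, √(2b)=7.155418; F=3.577709×(-16.383)=-58.613603, v=17.797000/7.155418=2.487206
k=1: u−w=-16.362000, u+w=-20.698000; √(b/2)=3.577709, √(2b)=7.155418; F=3.577709×(-16.362)=-58.538471, v=-20.698000/7.155418=-2.892633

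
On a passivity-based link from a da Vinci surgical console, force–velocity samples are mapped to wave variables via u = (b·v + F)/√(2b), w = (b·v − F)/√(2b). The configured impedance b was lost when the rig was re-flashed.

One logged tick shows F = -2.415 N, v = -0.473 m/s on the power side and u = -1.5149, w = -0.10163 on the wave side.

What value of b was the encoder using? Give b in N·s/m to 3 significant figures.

u + w = -1.61653;  u + w = √(2b)·v, so √(2b) = -1.61653/(-0.473) = 3.41761.
b = (√(2b))²/2 = 11.68006/2 = 5.84003.
(Check via u − w = 2F/√(2b): u − w = -1.41327, 2F/√(2b) = -1.41327.)

b = 5.84 N·s/m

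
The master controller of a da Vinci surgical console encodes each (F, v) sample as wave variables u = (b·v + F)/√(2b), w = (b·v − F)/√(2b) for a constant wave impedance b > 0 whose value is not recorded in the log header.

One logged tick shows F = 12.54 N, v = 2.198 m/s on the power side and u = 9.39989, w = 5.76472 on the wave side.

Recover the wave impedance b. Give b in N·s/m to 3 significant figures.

u + w = 15.1646;  u + w = √(2b)·v, so √(2b) = 15.1646/2.198 = 6.8993.
b = (√(2b))²/2 = 47.6000/2 = 23.8000.
(Check via u − w = 2F/√(2b): u − w = 3.6352, 2F/√(2b) = 3.6352.)

b = 23.8 N·s/m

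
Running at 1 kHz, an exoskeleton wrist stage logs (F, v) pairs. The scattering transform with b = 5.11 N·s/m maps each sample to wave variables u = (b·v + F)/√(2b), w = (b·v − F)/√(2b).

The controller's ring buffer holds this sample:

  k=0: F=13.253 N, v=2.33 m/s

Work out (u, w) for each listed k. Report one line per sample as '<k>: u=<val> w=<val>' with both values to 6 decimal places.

0: u=7.869971 w=-0.421255

k=0: b·v=5.11×2.33=11.906300; √(2b)=3.196873; u=(11.906300+13.253)/3.196873=7.869971, w=(11.906300−13.253)/3.196873=-0.421255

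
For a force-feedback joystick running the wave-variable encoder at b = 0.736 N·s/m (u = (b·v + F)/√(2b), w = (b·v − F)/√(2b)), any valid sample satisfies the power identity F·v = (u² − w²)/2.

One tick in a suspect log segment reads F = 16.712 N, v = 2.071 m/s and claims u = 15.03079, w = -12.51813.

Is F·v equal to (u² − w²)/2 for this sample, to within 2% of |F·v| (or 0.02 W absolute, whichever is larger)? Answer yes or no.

yes

F·v = 16.712×2.071 = 34.6106 W.
(u² − w²)/2 = (225.9246 − 156.7036)/2 = 34.6105 W.
|Δ| = 0.0000;  2% of max(1, |F·v|) = 0.6922.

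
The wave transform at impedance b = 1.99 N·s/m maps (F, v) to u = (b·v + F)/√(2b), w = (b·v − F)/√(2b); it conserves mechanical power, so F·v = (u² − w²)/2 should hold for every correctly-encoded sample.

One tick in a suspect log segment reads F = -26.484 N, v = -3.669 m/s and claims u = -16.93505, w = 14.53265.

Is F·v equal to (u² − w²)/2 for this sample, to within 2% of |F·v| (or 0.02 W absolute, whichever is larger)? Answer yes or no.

F·v = (-26.484)×(-3.669) = 97.16980 W.
(u² − w²)/2 = (286.79592 − 211.19792)/2 = 37.79900 W.
|Δ| = 59.37079;  2% of max(1, |F·v|) = 1.94340.

no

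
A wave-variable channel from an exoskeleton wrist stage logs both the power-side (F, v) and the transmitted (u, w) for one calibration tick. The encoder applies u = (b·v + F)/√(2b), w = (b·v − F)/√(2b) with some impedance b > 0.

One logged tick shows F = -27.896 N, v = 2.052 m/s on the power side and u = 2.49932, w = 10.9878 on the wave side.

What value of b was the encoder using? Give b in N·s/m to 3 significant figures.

b = 21.6 N·s/m

u + w = 13.48712;  u + w = √(2b)·v, so √(2b) = 13.48712/2.052 = 6.57267.
b = (√(2b))²/2 = 43.20000/2 = 21.60000.
(Check via u − w = 2F/√(2b): u − w = -8.48848, 2F/√(2b) = -8.48848.)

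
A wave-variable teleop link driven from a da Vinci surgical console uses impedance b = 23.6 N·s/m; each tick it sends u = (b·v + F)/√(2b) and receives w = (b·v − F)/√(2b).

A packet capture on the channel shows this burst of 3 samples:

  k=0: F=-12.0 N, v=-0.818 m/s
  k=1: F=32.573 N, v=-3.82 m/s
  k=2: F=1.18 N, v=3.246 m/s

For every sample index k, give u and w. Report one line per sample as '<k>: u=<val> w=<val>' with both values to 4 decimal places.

k=0: b·v=23.6×(-0.818)=-19.3048; √(2b)=6.8702; u=(-19.3048+(-12.0))/6.8702=-4.5566, w=(-19.3048−(-12.0))/6.8702=-1.0633
k=1: b·v=23.6×(-3.82)=-90.1520; √(2b)=6.8702; u=(-90.1520+32.573)/6.8702=-8.3809, w=(-90.1520−32.573)/6.8702=-17.8633
k=2: b·v=23.6×3.246=76.6056; √(2b)=6.8702; u=(76.6056+1.18)/6.8702=11.3221, w=(76.6056−1.18)/6.8702=10.9786

0: u=-4.5566 w=-1.0633
1: u=-8.3809 w=-17.8633
2: u=11.3221 w=10.9786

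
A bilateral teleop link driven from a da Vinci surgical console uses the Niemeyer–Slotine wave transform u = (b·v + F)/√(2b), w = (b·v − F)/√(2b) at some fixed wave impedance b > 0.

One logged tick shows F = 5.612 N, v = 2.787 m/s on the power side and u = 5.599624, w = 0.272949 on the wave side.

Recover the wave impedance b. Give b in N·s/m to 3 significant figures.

u + w = 5.872573;  u + w = √(2b)·v, so √(2b) = 5.872573/2.787 = 2.107131.
b = (√(2b))²/2 = 4.439999/2 = 2.220000.
(Check via u − w = 2F/√(2b): u − w = 5.326675, 2F/√(2b) = 5.326675.)

b = 2.22 N·s/m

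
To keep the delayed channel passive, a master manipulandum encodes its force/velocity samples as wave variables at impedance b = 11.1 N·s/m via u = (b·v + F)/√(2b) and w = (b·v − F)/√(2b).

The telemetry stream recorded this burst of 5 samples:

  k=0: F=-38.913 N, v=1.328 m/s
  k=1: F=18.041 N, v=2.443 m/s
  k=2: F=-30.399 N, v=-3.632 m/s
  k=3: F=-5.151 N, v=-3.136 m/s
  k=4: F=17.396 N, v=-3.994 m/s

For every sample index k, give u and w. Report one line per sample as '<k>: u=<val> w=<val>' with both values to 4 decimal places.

k=0: b·v=11.1×1.328=14.7408; √(2b)=4.7117; u=(14.7408+(-38.913))/4.7117=-5.1303, w=(14.7408−(-38.913))/4.7117=11.3874
k=1: b·v=11.1×2.443=27.1173; √(2b)=4.7117; u=(27.1173+18.041)/4.7117=9.5843, w=(27.1173−18.041)/4.7117=1.9263
k=2: b·v=11.1×(-3.632)=-40.3152; √(2b)=4.7117; u=(-40.3152+(-30.399))/4.7117=-15.0083, w=(-40.3152−(-30.399))/4.7117=-2.1046
k=3: b·v=11.1×(-3.136)=-34.8096; √(2b)=4.7117; u=(-34.8096+(-5.151))/4.7117=-8.4812, w=(-34.8096−(-5.151))/4.7117=-6.2947
k=4: b·v=11.1×(-3.994)=-44.3334; √(2b)=4.7117; u=(-44.3334+17.396)/4.7117=-5.7171, w=(-44.3334−17.396)/4.7117=-13.1013

0: u=-5.1303 w=11.3874
1: u=9.5843 w=1.9263
2: u=-15.0083 w=-2.1046
3: u=-8.4812 w=-6.2947
4: u=-5.7171 w=-13.1013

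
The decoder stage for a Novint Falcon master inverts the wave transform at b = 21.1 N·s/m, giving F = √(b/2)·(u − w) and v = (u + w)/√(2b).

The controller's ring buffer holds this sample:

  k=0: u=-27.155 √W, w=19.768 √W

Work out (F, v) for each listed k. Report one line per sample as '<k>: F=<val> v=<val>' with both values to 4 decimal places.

k=0: u−w=-46.9230, u+w=-7.3870; √(b/2)=3.2481, √(2b)=6.4962; F=3.2481×(-46.923)=-152.4095, v=-7.3870/6.4962=-1.1371

0: F=-152.4095 v=-1.1371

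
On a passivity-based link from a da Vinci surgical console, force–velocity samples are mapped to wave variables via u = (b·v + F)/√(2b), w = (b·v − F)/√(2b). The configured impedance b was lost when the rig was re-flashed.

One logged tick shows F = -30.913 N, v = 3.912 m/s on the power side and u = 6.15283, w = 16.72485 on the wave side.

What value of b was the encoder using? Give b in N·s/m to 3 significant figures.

u + w = 22.87768;  u + w = √(2b)·v, so √(2b) = 22.87768/3.912 = 5.84808.
b = (√(2b))²/2 = 34.20001/2 = 17.10001.
(Check via u − w = 2F/√(2b): u − w = -10.57202, 2F/√(2b) = -10.57202.)

b = 17.1 N·s/m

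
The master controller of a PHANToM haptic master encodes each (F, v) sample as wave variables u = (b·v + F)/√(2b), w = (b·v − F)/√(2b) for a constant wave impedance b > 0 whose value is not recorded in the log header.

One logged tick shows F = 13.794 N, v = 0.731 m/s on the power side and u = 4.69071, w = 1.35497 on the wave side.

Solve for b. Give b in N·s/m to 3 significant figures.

b = 34.2 N·s/m

u + w = 6.0457;  u + w = √(2b)·v, so √(2b) = 6.0457/0.731 = 8.2704.
b = (√(2b))²/2 = 68.3999/2 = 34.2000.
(Check via u − w = 2F/√(2b): u − w = 3.3357, 2F/√(2b) = 3.3357.)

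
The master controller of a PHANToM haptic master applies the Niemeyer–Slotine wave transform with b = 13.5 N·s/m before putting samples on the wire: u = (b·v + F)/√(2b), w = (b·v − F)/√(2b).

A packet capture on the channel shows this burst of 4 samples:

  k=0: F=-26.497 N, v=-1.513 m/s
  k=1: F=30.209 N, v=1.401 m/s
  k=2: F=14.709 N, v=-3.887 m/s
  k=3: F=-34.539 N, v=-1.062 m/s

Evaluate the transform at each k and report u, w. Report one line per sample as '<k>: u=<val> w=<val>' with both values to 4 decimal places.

0: u=-9.0302 w=1.1685
1: u=9.4536 w=-2.1738
2: u=-7.2680 w=-12.9295
3: u=-9.4062 w=3.8879

k=0: b·v=13.5×(-1.513)=-20.4255; √(2b)=5.1962; u=(-20.4255+(-26.497))/5.1962=-9.0302, w=(-20.4255−(-26.497))/5.1962=1.1685
k=1: b·v=13.5×1.401=18.9135; √(2b)=5.1962; u=(18.9135+30.209)/5.1962=9.4536, w=(18.9135−30.209)/5.1962=-2.1738
k=2: b·v=13.5×(-3.887)=-52.4745; √(2b)=5.1962; u=(-52.4745+14.709)/5.1962=-7.2680, w=(-52.4745−14.709)/5.1962=-12.9295
k=3: b·v=13.5×(-1.062)=-14.3370; √(2b)=5.1962; u=(-14.3370+(-34.539))/5.1962=-9.4062, w=(-14.3370−(-34.539))/5.1962=3.8879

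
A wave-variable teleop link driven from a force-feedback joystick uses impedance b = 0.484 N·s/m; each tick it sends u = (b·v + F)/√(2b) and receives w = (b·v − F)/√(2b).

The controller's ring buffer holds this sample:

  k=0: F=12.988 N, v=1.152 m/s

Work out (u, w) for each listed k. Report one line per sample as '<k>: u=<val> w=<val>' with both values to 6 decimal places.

0: u=13.767641 w=-12.634223

k=0: b·v=0.484×1.152=0.557568; √(2b)=0.983870; u=(0.557568+12.988)/0.983870=13.767641, w=(0.557568−12.988)/0.983870=-12.634223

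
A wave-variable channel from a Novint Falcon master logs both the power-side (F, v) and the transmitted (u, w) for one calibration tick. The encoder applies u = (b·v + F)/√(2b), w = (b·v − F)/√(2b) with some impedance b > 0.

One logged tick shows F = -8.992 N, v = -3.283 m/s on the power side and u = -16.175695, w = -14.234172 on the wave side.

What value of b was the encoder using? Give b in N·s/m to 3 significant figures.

b = 42.9 N·s/m

u + w = -30.409867;  u + w = √(2b)·v, so √(2b) = -30.409867/(-3.283) = 9.262829.
b = (√(2b))²/2 = 85.799998/2 = 42.899999.
(Check via u − w = 2F/√(2b): u − w = -1.941523, 2F/√(2b) = -1.941524.)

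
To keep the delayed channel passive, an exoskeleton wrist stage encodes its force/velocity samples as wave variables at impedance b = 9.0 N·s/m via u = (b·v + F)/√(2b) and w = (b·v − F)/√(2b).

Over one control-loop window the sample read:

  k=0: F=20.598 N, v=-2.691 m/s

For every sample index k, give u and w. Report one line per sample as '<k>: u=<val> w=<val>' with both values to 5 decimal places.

k=0: b·v=9.0×(-2.691)=-24.21900; √(2b)=4.24264; u=(-24.21900+20.598)/4.24264=-0.85348, w=(-24.21900−20.598)/4.24264=-10.56347

0: u=-0.85348 w=-10.56347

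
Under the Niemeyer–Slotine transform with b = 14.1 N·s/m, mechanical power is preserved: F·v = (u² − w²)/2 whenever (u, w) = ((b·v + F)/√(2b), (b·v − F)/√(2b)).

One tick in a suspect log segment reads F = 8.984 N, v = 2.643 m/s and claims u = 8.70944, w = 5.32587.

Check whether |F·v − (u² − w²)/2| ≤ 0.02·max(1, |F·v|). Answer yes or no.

yes

F·v = 8.984×2.643 = 23.74471 W.
(u² − w²)/2 = (75.85435 − 28.36489)/2 = 23.74473 W.
|Δ| = 0.00001;  2% of max(1, |F·v|) = 0.47489.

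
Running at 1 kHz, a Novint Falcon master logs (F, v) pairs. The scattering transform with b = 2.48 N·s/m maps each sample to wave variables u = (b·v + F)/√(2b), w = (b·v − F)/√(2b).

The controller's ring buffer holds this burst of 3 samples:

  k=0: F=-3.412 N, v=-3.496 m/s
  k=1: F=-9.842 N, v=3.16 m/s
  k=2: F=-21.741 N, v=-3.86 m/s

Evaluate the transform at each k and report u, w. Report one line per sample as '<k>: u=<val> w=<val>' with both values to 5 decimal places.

0: u=-5.42501 w=-2.36095
1: u=-0.90036 w=7.93802
2: u=-14.06031 w=5.46368

k=0: b·v=2.48×(-3.496)=-8.67008; √(2b)=2.22711; u=(-8.67008+(-3.412))/2.22711=-5.42501, w=(-8.67008−(-3.412))/2.22711=-2.36095
k=1: b·v=2.48×3.16=7.83680; √(2b)=2.22711; u=(7.83680+(-9.842))/2.22711=-0.90036, w=(7.83680−(-9.842))/2.22711=7.93802
k=2: b·v=2.48×(-3.86)=-9.57280; √(2b)=2.22711; u=(-9.57280+(-21.741))/2.22711=-14.06031, w=(-9.57280−(-21.741))/2.22711=5.46368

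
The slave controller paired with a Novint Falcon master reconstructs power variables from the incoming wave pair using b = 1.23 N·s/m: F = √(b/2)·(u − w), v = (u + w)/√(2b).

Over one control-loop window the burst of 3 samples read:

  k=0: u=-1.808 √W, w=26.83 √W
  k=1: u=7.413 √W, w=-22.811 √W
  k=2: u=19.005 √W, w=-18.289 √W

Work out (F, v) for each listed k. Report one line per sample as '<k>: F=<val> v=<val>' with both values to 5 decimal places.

k=0: u−w=-28.63800, u+w=25.02200; √(b/2)=0.78422, √(2b)=1.56844; F=0.78422×(-28.638)=-22.45847, v=25.02200/1.56844=15.95344
k=1: u−w=30.22400, u+w=-15.39800; √(b/2)=0.78422, √(2b)=1.56844; F=0.78422×30.224=23.70225, v=-15.39800/1.56844=-9.81741
k=2: u−w=37.29400, u+w=0.71600; √(b/2)=0.78422, √(2b)=1.56844; F=0.78422×37.294=29.24668, v=0.71600/1.56844=0.45650

0: F=-22.45847 v=15.95344
1: F=23.70225 v=-9.81741
2: F=29.24668 v=0.45650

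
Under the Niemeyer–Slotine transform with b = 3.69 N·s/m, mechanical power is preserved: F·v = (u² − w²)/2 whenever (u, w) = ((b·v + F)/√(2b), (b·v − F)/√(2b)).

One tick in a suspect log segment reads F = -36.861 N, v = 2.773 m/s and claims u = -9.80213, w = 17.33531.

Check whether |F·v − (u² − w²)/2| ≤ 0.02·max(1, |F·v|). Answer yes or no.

F·v = (-36.861)×2.773 = -102.21555 W.
(u² − w²)/2 = (96.08175 − 300.51297)/2 = -102.21561 W.
|Δ| = 0.00006;  2% of max(1, |F·v|) = 2.04431.

yes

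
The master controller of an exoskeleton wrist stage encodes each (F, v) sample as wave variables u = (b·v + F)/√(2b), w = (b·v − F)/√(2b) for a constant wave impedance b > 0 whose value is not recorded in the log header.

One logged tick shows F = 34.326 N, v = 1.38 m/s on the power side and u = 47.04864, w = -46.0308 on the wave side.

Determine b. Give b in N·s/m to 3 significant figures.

u + w = 1.0178;  u + w = √(2b)·v, so √(2b) = 1.0178/1.38 = 0.7376.
b = (√(2b))²/2 = 0.5440/2 = 0.2720.
(Check via u − w = 2F/√(2b): u − w = 93.0794, 2F/√(2b) = 93.0792.)

b = 0.272 N·s/m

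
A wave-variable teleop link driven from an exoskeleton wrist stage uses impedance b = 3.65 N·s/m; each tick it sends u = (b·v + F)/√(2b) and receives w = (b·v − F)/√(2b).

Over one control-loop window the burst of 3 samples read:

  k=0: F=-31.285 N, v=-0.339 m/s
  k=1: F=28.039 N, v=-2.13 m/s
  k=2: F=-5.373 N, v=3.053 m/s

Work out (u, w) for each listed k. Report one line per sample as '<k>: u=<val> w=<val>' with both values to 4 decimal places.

k=0: b·v=3.65×(-0.339)=-1.2373; √(2b)=2.7019; u=(-1.2373+(-31.285))/2.7019=-12.0371, w=(-1.2373−(-31.285))/2.7019=11.1211
k=1: b·v=3.65×(-2.13)=-7.7745; √(2b)=2.7019; u=(-7.7745+28.039)/2.7019=7.5002, w=(-7.7745−28.039)/2.7019=-13.2552
k=2: b·v=3.65×3.053=11.1434; √(2b)=2.7019; u=(11.1434+(-5.373))/2.7019=2.1357, w=(11.1434−(-5.373))/2.7019=6.1130

0: u=-12.0371 w=11.1211
1: u=7.5002 w=-13.2552
2: u=2.1357 w=6.1130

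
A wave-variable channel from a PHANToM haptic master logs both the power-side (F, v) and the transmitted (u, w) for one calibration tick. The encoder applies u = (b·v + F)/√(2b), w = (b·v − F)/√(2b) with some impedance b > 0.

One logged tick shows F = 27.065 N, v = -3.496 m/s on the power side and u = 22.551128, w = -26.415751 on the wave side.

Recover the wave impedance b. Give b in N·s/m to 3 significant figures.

u + w = -3.864623;  u + w = √(2b)·v, so √(2b) = -3.864623/(-3.496) = 1.105441.
b = (√(2b))²/2 = 1.222001/2 = 0.611000.
(Check via u − w = 2F/√(2b): u − w = 48.966879, 2F/√(2b) = 48.966867.)

b = 0.611 N·s/m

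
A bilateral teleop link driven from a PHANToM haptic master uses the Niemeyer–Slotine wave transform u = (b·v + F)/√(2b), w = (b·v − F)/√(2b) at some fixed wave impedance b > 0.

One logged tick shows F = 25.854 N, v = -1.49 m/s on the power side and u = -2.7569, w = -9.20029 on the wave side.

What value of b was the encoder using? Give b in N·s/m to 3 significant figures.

b = 32.2 N·s/m

u + w = -11.9572;  u + w = √(2b)·v, so √(2b) = -11.9572/(-1.49) = 8.0250.
b = (√(2b))²/2 = 64.4000/2 = 32.2000.
(Check via u − w = 2F/√(2b): u − w = 6.4434, 2F/√(2b) = 6.4434.)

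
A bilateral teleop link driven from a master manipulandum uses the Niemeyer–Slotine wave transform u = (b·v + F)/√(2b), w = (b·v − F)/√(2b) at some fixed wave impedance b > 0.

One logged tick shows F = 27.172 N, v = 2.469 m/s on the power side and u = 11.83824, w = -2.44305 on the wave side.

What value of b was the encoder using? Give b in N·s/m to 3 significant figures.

b = 7.24 N·s/m

u + w = 9.3952;  u + w = √(2b)·v, so √(2b) = 9.3952/2.469 = 3.8053.
b = (√(2b))²/2 = 14.4800/2 = 7.2400.
(Check via u − w = 2F/√(2b): u − w = 14.2813, 2F/√(2b) = 14.2813.)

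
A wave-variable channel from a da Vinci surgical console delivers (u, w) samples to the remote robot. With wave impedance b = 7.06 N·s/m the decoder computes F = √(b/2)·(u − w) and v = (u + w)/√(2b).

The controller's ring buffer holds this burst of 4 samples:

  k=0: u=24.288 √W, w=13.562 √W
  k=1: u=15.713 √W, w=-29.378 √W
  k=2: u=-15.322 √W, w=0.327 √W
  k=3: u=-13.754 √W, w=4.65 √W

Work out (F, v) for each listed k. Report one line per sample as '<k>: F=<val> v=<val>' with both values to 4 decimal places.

0: F=20.1523 v=10.0728
1: F=84.7183 v=-3.6366
2: F=-29.4018 v=-3.9905
3: F=-34.5780 v=-2.4228

k=0: u−w=10.7260, u+w=37.8500; √(b/2)=1.8788, √(2b)=3.7577; F=1.8788×10.726=20.1523, v=37.8500/3.7577=10.0728
k=1: u−w=45.0910, u+w=-13.6650; √(b/2)=1.8788, √(2b)=3.7577; F=1.8788×45.091=84.7183, v=-13.6650/3.7577=-3.6366
k=2: u−w=-15.6490, u+w=-14.9950; √(b/2)=1.8788, √(2b)=3.7577; F=1.8788×(-15.649)=-29.4018, v=-14.9950/3.7577=-3.9905
k=3: u−w=-18.4040, u+w=-9.1040; √(b/2)=1.8788, √(2b)=3.7577; F=1.8788×(-18.404)=-34.5780, v=-9.1040/3.7577=-2.4228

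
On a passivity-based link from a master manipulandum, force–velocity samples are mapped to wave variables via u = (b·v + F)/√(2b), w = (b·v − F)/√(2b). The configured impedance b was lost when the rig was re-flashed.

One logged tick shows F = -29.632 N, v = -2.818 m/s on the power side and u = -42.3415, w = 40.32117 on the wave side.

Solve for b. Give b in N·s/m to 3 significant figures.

b = 0.257 N·s/m

u + w = -2.0203;  u + w = √(2b)·v, so √(2b) = -2.0203/(-2.818) = 0.7169.
b = (√(2b))²/2 = 0.5140/2 = 0.2570.
(Check via u − w = 2F/√(2b): u − w = -82.6627, 2F/√(2b) = -82.6627.)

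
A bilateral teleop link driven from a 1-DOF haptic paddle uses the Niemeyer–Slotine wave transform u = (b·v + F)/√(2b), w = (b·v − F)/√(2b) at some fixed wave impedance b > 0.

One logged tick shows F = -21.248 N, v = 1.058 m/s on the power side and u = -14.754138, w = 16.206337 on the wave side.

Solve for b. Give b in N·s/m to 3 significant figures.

u + w = 1.452199;  u + w = √(2b)·v, so √(2b) = 1.452199/1.058 = 1.372589.
b = (√(2b))²/2 = 1.884000/2 = 0.942000.
(Check via u − w = 2F/√(2b): u − w = -30.960475, 2F/√(2b) = -30.960473.)

b = 0.942 N·s/m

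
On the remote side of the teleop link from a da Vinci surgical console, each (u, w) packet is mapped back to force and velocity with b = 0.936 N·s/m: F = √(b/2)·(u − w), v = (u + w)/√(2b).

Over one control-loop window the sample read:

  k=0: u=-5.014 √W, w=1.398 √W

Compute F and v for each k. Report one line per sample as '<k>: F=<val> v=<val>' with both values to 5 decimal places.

k=0: u−w=-6.41200, u+w=-3.61600; √(b/2)=0.68411, √(2b)=1.36821; F=0.68411×(-6.412)=-4.38648, v=-3.61600/1.36821=-2.64287

0: F=-4.38648 v=-2.64287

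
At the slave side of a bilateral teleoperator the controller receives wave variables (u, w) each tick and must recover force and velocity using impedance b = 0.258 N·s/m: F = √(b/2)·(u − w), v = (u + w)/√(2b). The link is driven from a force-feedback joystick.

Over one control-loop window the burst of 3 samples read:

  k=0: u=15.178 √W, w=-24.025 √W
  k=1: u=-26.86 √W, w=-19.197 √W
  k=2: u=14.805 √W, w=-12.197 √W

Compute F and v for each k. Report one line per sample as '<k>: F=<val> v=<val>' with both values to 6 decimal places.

k=0: u−w=39.203000, u+w=-8.847000; √(b/2)=0.359166, √(2b)=0.718331; F=0.359166×39.203=14.080373, v=-8.847000/0.718331=-12.316042
k=1: u−w=-7.663000, u+w=-46.057000; √(b/2)=0.359166, √(2b)=0.718331; F=0.359166×(-7.663)=-2.752287, v=-46.057000/0.718331=-64.116646
k=2: u−w=27.002000, u+w=2.608000; √(b/2)=0.359166, √(2b)=0.718331; F=0.359166×27.002=9.698192, v=2.608000/0.718331=3.630636

0: F=14.080373 v=-12.316042
1: F=-2.752287 v=-64.116646
2: F=9.698192 v=3.630636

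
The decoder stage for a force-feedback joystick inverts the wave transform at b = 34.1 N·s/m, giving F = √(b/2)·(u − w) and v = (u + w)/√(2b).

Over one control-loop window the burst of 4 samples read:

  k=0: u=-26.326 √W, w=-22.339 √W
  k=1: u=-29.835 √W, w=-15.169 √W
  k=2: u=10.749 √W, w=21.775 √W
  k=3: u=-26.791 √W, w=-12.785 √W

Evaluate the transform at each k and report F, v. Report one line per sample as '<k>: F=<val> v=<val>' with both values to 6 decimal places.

k=0: u−w=-3.987000, u+w=-48.665000; √(b/2)=4.129165, √(2b)=8.258329; F=4.129165×(-3.987)=-16.462979, v=-48.665000/8.258329=-5.892839
k=1: u−w=-14.666000, u+w=-45.004000; √(b/2)=4.129165, √(2b)=8.258329; F=4.129165×(-14.666)=-60.558328, v=-45.004000/8.258329=-5.449529
k=2: u−w=-11.026000, u+w=32.524000; √(b/2)=4.129165, √(2b)=8.258329; F=4.129165×(-11.026)=-45.528168, v=32.524000/8.258329=3.938327
k=3: u−w=-14.006000, u+w=-39.576000; √(b/2)=4.129165, √(2b)=8.258329; F=4.129165×(-14.006)=-57.833079, v=-39.576000/8.258329=-4.792253

0: F=-16.462979 v=-5.892839
1: F=-60.558328 v=-5.449529
2: F=-45.528168 v=3.938327
3: F=-57.833079 v=-4.792253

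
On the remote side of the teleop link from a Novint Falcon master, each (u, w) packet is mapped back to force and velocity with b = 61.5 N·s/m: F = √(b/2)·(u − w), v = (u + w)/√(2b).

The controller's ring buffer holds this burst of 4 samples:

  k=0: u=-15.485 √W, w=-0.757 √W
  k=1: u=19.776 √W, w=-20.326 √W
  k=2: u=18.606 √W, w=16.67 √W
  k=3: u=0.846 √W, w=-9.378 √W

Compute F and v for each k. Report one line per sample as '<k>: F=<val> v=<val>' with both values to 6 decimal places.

0: F=-81.670711 v=-1.464492
1: F=222.376347 v=-0.049592
2: F=10.735639 v=3.180730
3: F=56.694823 v=-0.769305

k=0: u−w=-14.728000, u+w=-16.242000; √(b/2)=5.545268, √(2b)=11.090537; F=5.545268×(-14.728)=-81.670711, v=-16.242000/11.090537=-1.464492
k=1: u−w=40.102000, u+w=-0.550000; √(b/2)=5.545268, √(2b)=11.090537; F=5.545268×40.102=222.376347, v=-0.550000/11.090537=-0.049592
k=2: u−w=1.936000, u+w=35.276000; √(b/2)=5.545268, √(2b)=11.090537; F=5.545268×1.936=10.735639, v=35.276000/11.090537=3.180730
k=3: u−w=10.224000, u+w=-8.532000; √(b/2)=5.545268, √(2b)=11.090537; F=5.545268×10.224=56.694823, v=-8.532000/11.090537=-0.769305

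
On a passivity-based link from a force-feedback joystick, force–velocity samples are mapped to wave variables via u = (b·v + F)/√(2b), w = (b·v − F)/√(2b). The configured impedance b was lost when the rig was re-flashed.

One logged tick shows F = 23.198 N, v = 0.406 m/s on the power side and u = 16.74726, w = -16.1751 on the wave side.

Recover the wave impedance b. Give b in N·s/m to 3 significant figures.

b = 0.993 N·s/m

u + w = 0.57216;  u + w = √(2b)·v, so √(2b) = 0.57216/0.406 = 1.40926.
b = (√(2b))²/2 = 1.98602/2 = 0.99301.
(Check via u − w = 2F/√(2b): u − w = 32.92236, 2F/√(2b) = 32.92222.)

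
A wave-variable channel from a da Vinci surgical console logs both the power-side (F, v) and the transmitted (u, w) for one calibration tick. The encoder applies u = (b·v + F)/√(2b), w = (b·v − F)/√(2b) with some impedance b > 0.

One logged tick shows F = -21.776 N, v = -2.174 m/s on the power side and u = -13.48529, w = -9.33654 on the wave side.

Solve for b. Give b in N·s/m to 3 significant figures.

b = 55.1 N·s/m

u + w = -22.82183;  u + w = √(2b)·v, so √(2b) = -22.82183/(-2.174) = 10.49762.
b = (√(2b))²/2 = 110.20007/2 = 55.10003.
(Check via u − w = 2F/√(2b): u − w = -4.14875, 2F/√(2b) = -4.14875.)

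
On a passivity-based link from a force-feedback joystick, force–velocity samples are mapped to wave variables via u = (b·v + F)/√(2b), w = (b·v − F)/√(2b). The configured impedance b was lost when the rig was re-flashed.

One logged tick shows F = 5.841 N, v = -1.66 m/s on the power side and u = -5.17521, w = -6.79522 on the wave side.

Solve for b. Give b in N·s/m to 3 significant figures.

u + w = -11.97043;  u + w = √(2b)·v, so √(2b) = -11.97043/(-1.66) = 7.21110.
b = (√(2b))²/2 = 52.00000/2 = 26.00000.
(Check via u − w = 2F/√(2b): u − w = 1.62001, 2F/√(2b) = 1.62000.)

b = 26 N·s/m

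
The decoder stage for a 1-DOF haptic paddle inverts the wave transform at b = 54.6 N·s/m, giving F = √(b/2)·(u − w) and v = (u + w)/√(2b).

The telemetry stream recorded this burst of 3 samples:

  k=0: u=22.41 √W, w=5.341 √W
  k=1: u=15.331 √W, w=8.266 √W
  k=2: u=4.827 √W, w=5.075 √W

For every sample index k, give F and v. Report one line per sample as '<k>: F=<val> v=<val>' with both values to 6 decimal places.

0: F=89.184504 v=2.655628
1: F=36.914202 v=2.258112
2: F=-1.295785 v=0.947571

k=0: u−w=17.069000, u+w=27.751000; √(b/2)=5.224940, √(2b)=10.449880; F=5.224940×17.069=89.184504, v=27.751000/10.449880=2.655628
k=1: u−w=7.065000, u+w=23.597000; √(b/2)=5.224940, √(2b)=10.449880; F=5.224940×7.065=36.914202, v=23.597000/10.449880=2.258112
k=2: u−w=-0.248000, u+w=9.902000; √(b/2)=5.224940, √(2b)=10.449880; F=5.224940×(-0.248)=-1.295785, v=9.902000/10.449880=0.947571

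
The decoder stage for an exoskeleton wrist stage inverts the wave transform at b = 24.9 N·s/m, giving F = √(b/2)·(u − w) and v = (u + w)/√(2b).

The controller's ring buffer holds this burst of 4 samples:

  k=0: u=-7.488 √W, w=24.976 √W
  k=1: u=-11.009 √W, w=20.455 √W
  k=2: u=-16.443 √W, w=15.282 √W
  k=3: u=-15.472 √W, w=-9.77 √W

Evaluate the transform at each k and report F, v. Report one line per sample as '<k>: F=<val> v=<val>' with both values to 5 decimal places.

0: F=-114.54779 v=2.47814
1: F=-111.01933 v=1.33855
2: F=-111.94026 v=-0.16452
3: F=-20.11925 v=-3.57692

k=0: u−w=-32.46400, u+w=17.48800; √(b/2)=3.52846, √(2b)=7.05691; F=3.52846×(-32.464)=-114.54779, v=17.48800/7.05691=2.47814
k=1: u−w=-31.46400, u+w=9.44600; √(b/2)=3.52846, √(2b)=7.05691; F=3.52846×(-31.464)=-111.01933, v=9.44600/7.05691=1.33855
k=2: u−w=-31.72500, u+w=-1.16100; √(b/2)=3.52846, √(2b)=7.05691; F=3.52846×(-31.725)=-111.94026, v=-1.16100/7.05691=-0.16452
k=3: u−w=-5.70200, u+w=-25.24200; √(b/2)=3.52846, √(2b)=7.05691; F=3.52846×(-5.702)=-20.11925, v=-25.24200/7.05691=-3.57692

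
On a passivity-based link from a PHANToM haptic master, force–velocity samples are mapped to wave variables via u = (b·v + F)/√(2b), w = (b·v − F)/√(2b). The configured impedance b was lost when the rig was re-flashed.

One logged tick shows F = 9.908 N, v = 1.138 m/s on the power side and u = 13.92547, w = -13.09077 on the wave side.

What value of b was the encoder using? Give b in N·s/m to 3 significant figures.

u + w = 0.83470;  u + w = √(2b)·v, so √(2b) = 0.83470/1.138 = 0.73348.
b = (√(2b))²/2 = 0.53799/2 = 0.26900.
(Check via u − w = 2F/√(2b): u − w = 27.01624, 2F/√(2b) = 27.01642.)

b = 0.269 N·s/m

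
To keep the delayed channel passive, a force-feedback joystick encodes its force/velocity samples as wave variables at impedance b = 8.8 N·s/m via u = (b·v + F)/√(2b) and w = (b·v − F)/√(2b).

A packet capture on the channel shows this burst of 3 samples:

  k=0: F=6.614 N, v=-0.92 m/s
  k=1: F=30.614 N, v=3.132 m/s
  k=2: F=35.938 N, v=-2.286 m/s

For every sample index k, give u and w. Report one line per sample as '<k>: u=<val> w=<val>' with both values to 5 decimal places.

0: u=-0.35326 w=-3.50636
1: u=13.86706 w=-0.72759
2: u=3.77123 w=-13.36154

k=0: b·v=8.8×(-0.92)=-8.09600; √(2b)=4.19524; u=(-8.09600+6.614)/4.19524=-0.35326, w=(-8.09600−6.614)/4.19524=-3.50636
k=1: b·v=8.8×3.132=27.56160; √(2b)=4.19524; u=(27.56160+30.614)/4.19524=13.86706, w=(27.56160−30.614)/4.19524=-0.72759
k=2: b·v=8.8×(-2.286)=-20.11680; √(2b)=4.19524; u=(-20.11680+35.938)/4.19524=3.77123, w=(-20.11680−35.938)/4.19524=-13.36154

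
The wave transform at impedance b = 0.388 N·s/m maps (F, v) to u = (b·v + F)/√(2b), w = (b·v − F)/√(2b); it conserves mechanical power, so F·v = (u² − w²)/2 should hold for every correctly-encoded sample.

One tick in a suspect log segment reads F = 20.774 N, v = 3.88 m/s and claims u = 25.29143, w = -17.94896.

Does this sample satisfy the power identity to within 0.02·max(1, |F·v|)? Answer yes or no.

no

F·v = 20.774×3.88 = 80.60312 W.
(u² − w²)/2 = (639.65643 − 322.16517)/2 = 158.74563 W.
|Δ| = 78.14251;  2% of max(1, |F·v|) = 1.61206.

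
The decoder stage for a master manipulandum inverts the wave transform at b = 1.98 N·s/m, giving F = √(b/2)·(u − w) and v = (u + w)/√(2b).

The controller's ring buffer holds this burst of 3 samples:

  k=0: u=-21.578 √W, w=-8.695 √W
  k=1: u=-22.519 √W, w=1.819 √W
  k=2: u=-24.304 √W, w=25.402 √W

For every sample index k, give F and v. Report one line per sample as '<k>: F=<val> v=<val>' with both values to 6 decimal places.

0: F=-12.818423 v=-15.212755
1: F=-24.216004 v=-10.402141
2: F=-49.456846 v=0.551766

k=0: u−w=-12.883000, u+w=-30.273000; √(b/2)=0.994987, √(2b)=1.989975; F=0.994987×(-12.883)=-12.818423, v=-30.273000/1.989975=-15.212755
k=1: u−w=-24.338000, u+w=-20.700000; √(b/2)=0.994987, √(2b)=1.989975; F=0.994987×(-24.338)=-24.216004, v=-20.700000/1.989975=-10.402141
k=2: u−w=-49.706000, u+w=1.098000; √(b/2)=0.994987, √(2b)=1.989975; F=0.994987×(-49.706)=-49.456846, v=1.098000/1.989975=0.551766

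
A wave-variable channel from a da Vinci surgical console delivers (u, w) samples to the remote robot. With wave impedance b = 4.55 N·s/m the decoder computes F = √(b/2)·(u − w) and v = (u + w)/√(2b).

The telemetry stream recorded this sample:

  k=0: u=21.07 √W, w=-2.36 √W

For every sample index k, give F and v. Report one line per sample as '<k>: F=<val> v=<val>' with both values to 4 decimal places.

0: F=35.3397 v=6.2023

k=0: u−w=23.4300, u+w=18.7100; √(b/2)=1.5083, √(2b)=3.0166; F=1.5083×23.43=35.3397, v=18.7100/3.0166=6.2023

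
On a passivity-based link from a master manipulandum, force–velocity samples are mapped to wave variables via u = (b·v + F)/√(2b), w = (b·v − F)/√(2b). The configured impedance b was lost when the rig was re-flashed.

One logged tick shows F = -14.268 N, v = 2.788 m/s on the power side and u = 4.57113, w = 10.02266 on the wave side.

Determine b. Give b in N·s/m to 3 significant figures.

b = 13.7 N·s/m

u + w = 14.5938;  u + w = √(2b)·v, so √(2b) = 14.5938/2.788 = 5.2345.
b = (√(2b))²/2 = 27.4000/2 = 13.7000.
(Check via u − w = 2F/√(2b): u − w = -5.4515, 2F/√(2b) = -5.4515.)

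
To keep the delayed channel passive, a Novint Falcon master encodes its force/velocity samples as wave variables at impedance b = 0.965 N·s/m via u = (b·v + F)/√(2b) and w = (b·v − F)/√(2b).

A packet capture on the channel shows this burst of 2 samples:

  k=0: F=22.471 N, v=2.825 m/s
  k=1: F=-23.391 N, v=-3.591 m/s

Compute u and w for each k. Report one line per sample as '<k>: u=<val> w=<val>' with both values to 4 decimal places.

k=0: b·v=0.965×2.825=2.7261; √(2b)=1.3892; u=(2.7261+22.471)/1.3892=18.1373, w=(2.7261−22.471)/1.3892=-14.2127
k=1: b·v=0.965×(-3.591)=-3.4653; √(2b)=1.3892; u=(-3.4653+(-23.391))/1.3892=-19.3316, w=(-3.4653−(-23.391))/1.3892=14.3428

0: u=18.1373 w=-14.2127
1: u=-19.3316 w=14.3428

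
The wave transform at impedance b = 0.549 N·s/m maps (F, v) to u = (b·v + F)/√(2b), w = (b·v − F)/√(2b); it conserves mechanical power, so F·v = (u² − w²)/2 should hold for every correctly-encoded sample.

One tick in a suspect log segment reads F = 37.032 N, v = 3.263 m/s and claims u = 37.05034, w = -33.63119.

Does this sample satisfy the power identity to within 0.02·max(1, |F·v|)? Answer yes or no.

F·v = 37.032×3.263 = 120.8354 W.
(u² − w²)/2 = (1372.7277 − 1131.0569)/2 = 120.8354 W.
|Δ| = 0.0000;  2% of max(1, |F·v|) = 2.4167.

yes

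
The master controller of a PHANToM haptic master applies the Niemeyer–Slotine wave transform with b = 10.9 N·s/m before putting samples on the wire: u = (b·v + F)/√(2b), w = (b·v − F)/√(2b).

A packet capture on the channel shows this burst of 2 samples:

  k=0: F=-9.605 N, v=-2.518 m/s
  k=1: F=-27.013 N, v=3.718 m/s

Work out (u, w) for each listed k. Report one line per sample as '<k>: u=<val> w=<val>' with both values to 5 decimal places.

k=0: b·v=10.9×(-2.518)=-27.44620; √(2b)=4.66905; u=(-27.44620+(-9.605))/4.66905=-7.93550, w=(-27.44620−(-9.605))/4.66905=-3.82117
k=1: b·v=10.9×3.718=40.52620; √(2b)=4.66905; u=(40.52620+(-27.013))/4.66905=2.89421, w=(40.52620−(-27.013))/4.66905=14.46531

0: u=-7.93550 w=-3.82117
1: u=2.89421 w=14.46531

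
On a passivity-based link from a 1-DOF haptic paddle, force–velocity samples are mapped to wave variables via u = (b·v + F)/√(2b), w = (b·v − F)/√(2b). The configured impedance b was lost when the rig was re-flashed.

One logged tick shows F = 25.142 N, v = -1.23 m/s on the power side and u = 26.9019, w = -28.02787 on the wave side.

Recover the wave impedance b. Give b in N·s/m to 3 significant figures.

u + w = -1.12597;  u + w = √(2b)·v, so √(2b) = -1.12597/(-1.23) = 0.91542.
b = (√(2b))²/2 = 0.83800/2 = 0.41900.
(Check via u − w = 2F/√(2b): u − w = 54.92977, 2F/√(2b) = 54.92981.)

b = 0.419 N·s/m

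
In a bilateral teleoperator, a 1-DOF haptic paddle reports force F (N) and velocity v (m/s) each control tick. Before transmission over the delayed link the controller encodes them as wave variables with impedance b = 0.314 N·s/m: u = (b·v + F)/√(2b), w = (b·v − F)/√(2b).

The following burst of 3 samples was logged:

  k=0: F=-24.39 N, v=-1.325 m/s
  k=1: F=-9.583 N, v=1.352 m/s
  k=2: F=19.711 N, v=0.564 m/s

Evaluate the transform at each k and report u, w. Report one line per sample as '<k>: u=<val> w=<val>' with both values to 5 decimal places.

0: u=-31.30241 w=30.25240
1: u=-11.55695 w=12.62836
2: u=25.09651 w=-24.64956

k=0: b·v=0.314×(-1.325)=-0.41605; √(2b)=0.79246; u=(-0.41605+(-24.39))/0.79246=-31.30241, w=(-0.41605−(-24.39))/0.79246=30.25240
k=1: b·v=0.314×1.352=0.42453; √(2b)=0.79246; u=(0.42453+(-9.583))/0.79246=-11.55695, w=(0.42453−(-9.583))/0.79246=12.62836
k=2: b·v=0.314×0.564=0.17710; √(2b)=0.79246; u=(0.17710+19.711)/0.79246=25.09651, w=(0.17710−19.711)/0.79246=-24.64956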